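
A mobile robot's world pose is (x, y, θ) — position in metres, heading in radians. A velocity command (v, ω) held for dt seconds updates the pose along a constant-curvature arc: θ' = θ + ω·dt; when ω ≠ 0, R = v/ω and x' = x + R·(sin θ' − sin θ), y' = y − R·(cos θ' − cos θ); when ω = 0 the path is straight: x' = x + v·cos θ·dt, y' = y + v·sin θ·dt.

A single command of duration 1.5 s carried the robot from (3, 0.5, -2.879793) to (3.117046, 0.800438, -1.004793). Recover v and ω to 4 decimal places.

Δθ = -1.004793 − -2.879793 = 1.875000
ω = Δθ/dt = 1.875000/1.5 = 1.2500
R = −Δy/(cos θ' − cos θ) = -0.2000
v = R·ω = -0.2000·1.2500 = -0.2500

v = -0.2500, ω = 1.2500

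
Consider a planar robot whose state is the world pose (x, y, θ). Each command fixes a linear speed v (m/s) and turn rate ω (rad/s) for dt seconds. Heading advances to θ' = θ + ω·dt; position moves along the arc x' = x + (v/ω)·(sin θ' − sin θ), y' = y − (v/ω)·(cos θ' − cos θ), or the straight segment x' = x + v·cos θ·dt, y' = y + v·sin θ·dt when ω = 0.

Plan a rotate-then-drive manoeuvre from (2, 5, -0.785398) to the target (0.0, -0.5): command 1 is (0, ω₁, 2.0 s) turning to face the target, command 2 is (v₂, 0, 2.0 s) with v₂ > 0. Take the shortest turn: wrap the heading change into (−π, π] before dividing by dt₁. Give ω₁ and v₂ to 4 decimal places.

heading to target = atan2(-0.5−5, 0−2) = -1.9196
Δθ = wrap(-1.9196 − -0.7854) = -1.1342; ω₁ = Δθ/dt₁ = -0.5671
distance = √((0−2)² + (-0.5−5)²) = 5.8523; v₂ = distance/dt₂ = 2.9262

ω₁ = -0.5671, v₂ = 2.9262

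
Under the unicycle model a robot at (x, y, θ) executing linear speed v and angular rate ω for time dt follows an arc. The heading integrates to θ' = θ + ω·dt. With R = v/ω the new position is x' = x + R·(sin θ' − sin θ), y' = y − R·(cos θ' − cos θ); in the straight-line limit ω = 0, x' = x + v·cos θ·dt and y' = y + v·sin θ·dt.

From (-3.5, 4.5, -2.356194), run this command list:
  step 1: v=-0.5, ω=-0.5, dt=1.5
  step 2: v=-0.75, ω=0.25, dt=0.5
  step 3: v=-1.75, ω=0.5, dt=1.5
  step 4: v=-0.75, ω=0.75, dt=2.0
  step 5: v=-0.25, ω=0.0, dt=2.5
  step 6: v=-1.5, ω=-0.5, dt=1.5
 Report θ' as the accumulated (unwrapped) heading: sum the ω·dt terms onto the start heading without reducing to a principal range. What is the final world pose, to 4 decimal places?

step 1: θ'=-3.1062 (R=1.0000) → pose (-2.8283, 4.7923, -3.1062)
step 2: θ'=-2.9812 (R=-3.0000) → pose (-2.4553, 4.8289, -2.9812)
step 3: θ'=-2.2312 (R=-3.5000) → pose (-0.2502, 6.1370, -2.2312)
step 4: θ'=-0.7312 (R=-1.0000) → pose (-0.3722, 7.4948, -0.7312)
step 5: θ'=-0.7312 (straight) → pose (-0.8374, 7.9121, -0.7312)
step 6: θ'=-1.4812 (R=3.0000) → pose (-1.8221, 9.8768, -1.4812)

(-1.8221, 9.8768, -1.4812)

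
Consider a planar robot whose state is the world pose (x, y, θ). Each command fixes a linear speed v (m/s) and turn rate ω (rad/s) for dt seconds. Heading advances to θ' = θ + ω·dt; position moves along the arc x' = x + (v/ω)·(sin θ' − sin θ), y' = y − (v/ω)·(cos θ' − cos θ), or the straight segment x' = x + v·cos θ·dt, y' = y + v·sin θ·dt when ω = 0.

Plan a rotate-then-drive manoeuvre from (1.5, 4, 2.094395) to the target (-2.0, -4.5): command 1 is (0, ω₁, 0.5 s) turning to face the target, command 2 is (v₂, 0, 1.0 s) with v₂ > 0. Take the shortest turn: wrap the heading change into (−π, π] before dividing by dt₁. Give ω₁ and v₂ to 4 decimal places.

heading to target = atan2(-4.5−4, -2−1.5) = -1.9614
Δθ = wrap(-1.9614 − 2.0944) = 2.2274; ω₁ = Δθ/dt₁ = 4.4548
distance = √((-2−1.5)² + (-4.5−4)²) = 9.1924; v₂ = distance/dt₂ = 9.1924

ω₁ = 4.4548, v₂ = 9.1924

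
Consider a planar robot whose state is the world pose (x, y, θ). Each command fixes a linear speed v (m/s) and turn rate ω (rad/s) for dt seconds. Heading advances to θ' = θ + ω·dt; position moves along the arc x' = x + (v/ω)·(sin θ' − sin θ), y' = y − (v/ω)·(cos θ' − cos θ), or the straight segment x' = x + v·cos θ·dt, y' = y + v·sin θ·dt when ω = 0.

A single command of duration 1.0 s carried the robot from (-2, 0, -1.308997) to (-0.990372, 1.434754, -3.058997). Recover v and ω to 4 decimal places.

v = -2.0000, ω = -1.7500

Δθ = -3.058997 − -1.308997 = -1.750000
ω = Δθ/dt = -1.750000/1.0 = -1.7500
R = −Δy/(cos θ' − cos θ) = 1.1429
v = R·ω = 1.1429·-1.7500 = -2.0000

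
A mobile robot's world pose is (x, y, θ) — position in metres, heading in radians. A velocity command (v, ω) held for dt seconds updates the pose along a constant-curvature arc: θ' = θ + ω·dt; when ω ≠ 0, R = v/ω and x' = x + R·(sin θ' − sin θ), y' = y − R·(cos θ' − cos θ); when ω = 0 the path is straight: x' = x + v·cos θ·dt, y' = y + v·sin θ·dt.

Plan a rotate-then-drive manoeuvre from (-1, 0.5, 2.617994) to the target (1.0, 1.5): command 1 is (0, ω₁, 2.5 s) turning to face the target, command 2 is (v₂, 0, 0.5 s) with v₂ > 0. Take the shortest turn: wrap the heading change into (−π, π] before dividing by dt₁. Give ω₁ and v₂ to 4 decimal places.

ω₁ = -0.8617, v₂ = 4.4721

heading to target = atan2(1.5−0.5, 1−-1) = 0.4636
Δθ = wrap(0.4636 − 2.6180) = -2.1543; ω₁ = Δθ/dt₁ = -0.8617
distance = √((1−-1)² + (1.5−0.5)²) = 2.2361; v₂ = distance/dt₂ = 4.4721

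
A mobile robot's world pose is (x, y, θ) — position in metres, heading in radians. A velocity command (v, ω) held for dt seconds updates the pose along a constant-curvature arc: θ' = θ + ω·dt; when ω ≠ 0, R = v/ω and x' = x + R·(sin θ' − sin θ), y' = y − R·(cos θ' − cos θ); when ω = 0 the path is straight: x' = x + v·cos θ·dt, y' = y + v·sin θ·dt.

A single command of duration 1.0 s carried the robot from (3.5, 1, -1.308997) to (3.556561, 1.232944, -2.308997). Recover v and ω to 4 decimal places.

Δθ = -2.308997 − -1.308997 = -1.000000
ω = Δθ/dt = -1.000000/1.0 = -1.0000
R = −Δy/(cos θ' − cos θ) = 0.2500
v = R·ω = 0.2500·-1.0000 = -0.2500

v = -0.2500, ω = -1.0000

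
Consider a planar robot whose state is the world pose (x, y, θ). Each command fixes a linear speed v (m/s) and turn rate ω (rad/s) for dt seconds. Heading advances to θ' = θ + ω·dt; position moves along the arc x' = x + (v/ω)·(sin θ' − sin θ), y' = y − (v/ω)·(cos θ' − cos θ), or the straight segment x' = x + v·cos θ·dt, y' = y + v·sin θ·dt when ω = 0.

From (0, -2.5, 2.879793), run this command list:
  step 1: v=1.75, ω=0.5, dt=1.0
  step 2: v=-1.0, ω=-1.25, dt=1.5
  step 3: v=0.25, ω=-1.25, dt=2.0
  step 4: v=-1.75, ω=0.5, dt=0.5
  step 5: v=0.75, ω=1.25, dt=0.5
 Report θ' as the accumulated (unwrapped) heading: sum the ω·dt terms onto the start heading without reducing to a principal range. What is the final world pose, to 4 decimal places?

(-0.6050, -2.7016, -0.1202)

step 1: θ'=3.3798 (R=3.5000) → pose (-1.7317, -2.4796, 3.3798)
step 2: θ'=1.5048 (R=0.8000) → pose (-0.7447, -3.3097, 1.5048)
step 3: θ'=-0.9952 (R=-0.2000) → pose (-0.3773, -3.2141, -0.9952)
step 4: θ'=-0.7452 (R=-3.5000) → pose (-0.9400, -2.5469, -0.7452)
step 5: θ'=-0.1202 (R=0.6000) → pose (-0.6050, -2.7016, -0.1202)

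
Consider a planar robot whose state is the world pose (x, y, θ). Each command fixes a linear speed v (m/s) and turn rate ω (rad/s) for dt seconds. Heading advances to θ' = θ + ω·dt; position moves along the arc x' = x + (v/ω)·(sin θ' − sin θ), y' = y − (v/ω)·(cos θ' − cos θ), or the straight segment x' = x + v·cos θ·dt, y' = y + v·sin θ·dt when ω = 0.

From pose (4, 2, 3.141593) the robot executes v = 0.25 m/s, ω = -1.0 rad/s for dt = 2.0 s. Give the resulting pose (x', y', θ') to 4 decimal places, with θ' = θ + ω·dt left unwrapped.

θ' = 3.1416 + -1.0·2.0 = 1.1416
R = v/ω = 0.25/-1.0 = -0.2500
x' = 4 + -0.2500·(sin 1.1416 − sin 3.1416) = 3.7727
y' = 2 − -0.2500·(cos 1.1416 − cos 3.1416) = 2.3540

(3.7727, 2.3540, 1.1416)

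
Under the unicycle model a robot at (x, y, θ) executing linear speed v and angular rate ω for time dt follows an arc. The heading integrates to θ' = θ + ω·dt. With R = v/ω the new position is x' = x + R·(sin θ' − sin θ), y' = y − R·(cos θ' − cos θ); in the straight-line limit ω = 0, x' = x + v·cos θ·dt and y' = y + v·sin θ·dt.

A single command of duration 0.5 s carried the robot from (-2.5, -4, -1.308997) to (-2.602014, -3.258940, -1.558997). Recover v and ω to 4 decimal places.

Δθ = -1.558997 − -1.308997 = -0.250000
ω = Δθ/dt = -0.250000/0.5 = -0.5000
R = −Δy/(cos θ' − cos θ) = 3.0000
v = R·ω = 3.0000·-0.5000 = -1.5000

v = -1.5000, ω = -0.5000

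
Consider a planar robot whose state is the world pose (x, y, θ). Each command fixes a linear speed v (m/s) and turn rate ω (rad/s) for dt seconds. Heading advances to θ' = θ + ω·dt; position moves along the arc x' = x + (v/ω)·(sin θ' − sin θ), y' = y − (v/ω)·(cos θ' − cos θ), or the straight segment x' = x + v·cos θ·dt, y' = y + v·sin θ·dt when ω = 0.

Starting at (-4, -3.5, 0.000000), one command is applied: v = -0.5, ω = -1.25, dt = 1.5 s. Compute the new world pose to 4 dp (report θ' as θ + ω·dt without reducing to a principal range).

(-4.3816, -2.9802, -1.8750)

θ' = 0.0000 + -1.25·1.5 = -1.8750
R = v/ω = -0.5/-1.25 = 0.4000
x' = -4 + 0.4000·(sin -1.8750 − sin 0.0000) = -4.3816
y' = -3.5 − 0.4000·(cos -1.8750 − cos 0.0000) = -2.9802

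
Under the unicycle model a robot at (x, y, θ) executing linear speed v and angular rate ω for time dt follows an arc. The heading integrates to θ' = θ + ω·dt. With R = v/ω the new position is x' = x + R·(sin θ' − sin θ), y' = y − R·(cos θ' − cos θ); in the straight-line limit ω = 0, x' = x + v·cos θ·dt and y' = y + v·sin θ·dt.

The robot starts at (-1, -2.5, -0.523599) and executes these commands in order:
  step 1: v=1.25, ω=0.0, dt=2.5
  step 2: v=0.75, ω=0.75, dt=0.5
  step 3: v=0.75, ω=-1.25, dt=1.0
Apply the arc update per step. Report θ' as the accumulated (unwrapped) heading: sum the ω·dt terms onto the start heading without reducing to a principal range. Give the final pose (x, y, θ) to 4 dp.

step 1: θ'=-0.5236 (straight) → pose (1.7063, -4.0625, -0.5236)
step 2: θ'=-0.1486 (R=1.0000) → pose (2.0583, -4.1855, -0.1486)
step 3: θ'=-1.3986 (R=-0.6000) → pose (2.5606, -4.6760, -1.3986)

(2.5606, -4.6760, -1.3986)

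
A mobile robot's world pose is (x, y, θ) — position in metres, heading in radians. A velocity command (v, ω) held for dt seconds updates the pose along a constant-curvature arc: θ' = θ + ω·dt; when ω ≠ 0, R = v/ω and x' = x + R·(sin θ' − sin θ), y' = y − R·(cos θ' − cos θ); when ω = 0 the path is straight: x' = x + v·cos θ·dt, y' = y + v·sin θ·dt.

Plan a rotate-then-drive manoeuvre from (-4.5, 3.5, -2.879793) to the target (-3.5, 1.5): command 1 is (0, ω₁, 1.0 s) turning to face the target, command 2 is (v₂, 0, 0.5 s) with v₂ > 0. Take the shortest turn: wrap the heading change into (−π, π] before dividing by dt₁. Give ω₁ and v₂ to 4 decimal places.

ω₁ = 1.7726, v₂ = 4.4721

heading to target = atan2(1.5−3.5, -3.5−-4.5) = -1.1071
Δθ = wrap(-1.1071 − -2.8798) = 1.7726; ω₁ = Δθ/dt₁ = 1.7726
distance = √((-3.5−-4.5)² + (1.5−3.5)²) = 2.2361; v₂ = distance/dt₂ = 4.4721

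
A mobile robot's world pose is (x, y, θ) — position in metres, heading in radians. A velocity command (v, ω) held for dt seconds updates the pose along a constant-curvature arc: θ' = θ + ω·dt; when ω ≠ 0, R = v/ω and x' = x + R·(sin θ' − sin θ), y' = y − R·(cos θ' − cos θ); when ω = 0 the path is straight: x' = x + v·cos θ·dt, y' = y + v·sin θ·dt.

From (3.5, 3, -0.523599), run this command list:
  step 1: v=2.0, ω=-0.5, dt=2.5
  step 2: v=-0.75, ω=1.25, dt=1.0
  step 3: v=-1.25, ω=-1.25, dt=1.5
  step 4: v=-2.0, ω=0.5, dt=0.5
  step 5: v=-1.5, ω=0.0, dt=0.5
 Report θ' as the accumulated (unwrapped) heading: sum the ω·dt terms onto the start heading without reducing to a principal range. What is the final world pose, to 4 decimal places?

step 1: θ'=-1.7736 (R=-4.0000) → pose (5.4180, -1.2698, -1.7736)
step 2: θ'=-0.5236 (R=-0.6000) → pose (5.1303, -0.6293, -0.5236)
step 3: θ'=-2.3986 (R=1.0000) → pose (4.9538, 0.9732, -2.3986)
step 4: θ'=-2.1486 (R=-4.0000) → pose (5.5985, 1.7342, -2.1486)
step 5: θ'=-2.1486 (straight) → pose (6.0081, 2.3625, -2.1486)

(6.0081, 2.3625, -2.1486)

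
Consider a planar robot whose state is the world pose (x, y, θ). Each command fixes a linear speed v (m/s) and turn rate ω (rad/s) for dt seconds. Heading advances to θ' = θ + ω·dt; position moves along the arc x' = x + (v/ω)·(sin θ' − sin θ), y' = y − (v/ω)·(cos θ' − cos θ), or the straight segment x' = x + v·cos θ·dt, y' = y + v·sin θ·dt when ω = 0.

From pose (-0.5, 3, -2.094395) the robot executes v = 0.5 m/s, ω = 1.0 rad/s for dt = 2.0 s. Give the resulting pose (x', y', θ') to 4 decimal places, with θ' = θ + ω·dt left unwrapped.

(-0.1141, 2.2522, -0.0944)

θ' = -2.0944 + 1.0·2.0 = -0.0944
R = v/ω = 0.5/1.0 = 0.5000
x' = -0.5 + 0.5000·(sin -0.0944 − sin -2.0944) = -0.1141
y' = 3 − 0.5000·(cos -0.0944 − cos -2.0944) = 2.2522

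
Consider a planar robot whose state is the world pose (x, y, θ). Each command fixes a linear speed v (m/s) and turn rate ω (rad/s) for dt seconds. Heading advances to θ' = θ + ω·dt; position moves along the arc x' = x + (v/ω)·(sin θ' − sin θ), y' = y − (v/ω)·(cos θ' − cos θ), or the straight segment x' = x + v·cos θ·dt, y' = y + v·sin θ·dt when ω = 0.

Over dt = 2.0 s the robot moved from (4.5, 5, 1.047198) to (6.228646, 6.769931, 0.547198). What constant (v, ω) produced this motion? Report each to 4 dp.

Δθ = 0.547198 − 1.047198 = -0.500000
ω = Δθ/dt = -0.500000/2.0 = -0.2500
R = −Δy/(cos θ' − cos θ) = -5.0000
v = R·ω = -5.0000·-0.2500 = 1.2500

v = 1.2500, ω = -0.2500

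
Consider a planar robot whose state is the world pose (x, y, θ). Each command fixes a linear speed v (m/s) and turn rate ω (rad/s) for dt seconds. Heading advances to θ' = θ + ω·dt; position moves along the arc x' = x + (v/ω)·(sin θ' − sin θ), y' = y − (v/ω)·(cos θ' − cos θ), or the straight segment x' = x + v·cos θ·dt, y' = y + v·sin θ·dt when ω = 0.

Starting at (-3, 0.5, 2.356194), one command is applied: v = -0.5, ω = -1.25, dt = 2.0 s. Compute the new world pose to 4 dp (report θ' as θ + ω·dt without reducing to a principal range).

(-3.3402, -0.1787, -0.1438)

θ' = 2.3562 + -1.25·2.0 = -0.1438
R = v/ω = -0.5/-1.25 = 0.4000
x' = -3 + 0.4000·(sin -0.1438 − sin 2.3562) = -3.3402
y' = 0.5 − 0.4000·(cos -0.1438 − cos 2.3562) = -0.1787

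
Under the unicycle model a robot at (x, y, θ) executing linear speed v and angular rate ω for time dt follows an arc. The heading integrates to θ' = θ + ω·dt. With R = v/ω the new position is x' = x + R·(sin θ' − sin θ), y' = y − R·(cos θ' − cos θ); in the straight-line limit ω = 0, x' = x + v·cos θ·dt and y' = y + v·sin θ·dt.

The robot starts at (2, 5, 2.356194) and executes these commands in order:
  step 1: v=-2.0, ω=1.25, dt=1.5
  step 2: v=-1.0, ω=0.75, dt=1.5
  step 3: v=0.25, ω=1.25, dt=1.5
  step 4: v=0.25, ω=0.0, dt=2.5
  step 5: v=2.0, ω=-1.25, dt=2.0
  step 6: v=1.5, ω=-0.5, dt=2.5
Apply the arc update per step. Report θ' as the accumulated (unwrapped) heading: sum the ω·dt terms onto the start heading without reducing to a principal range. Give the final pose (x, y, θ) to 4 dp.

(6.0203, 3.5310, 3.4812)

step 1: θ'=4.2312 (R=-1.6000) → pose (4.5497, 5.3908, 4.2312)
step 2: θ'=5.3562 (R=-1.3333) → pose (4.4342, 6.8083, 5.3562)
step 3: θ'=7.2312 (R=0.2000) → pose (4.7566, 6.8117, 7.2312)
step 4: θ'=7.2312 (straight) → pose (5.1212, 7.3193, 7.2312)
step 5: θ'=4.7312 (R=-1.6000) → pose (8.0205, 6.4161, 4.7312)
step 6: θ'=3.4812 (R=-3.0000) → pose (6.0203, 3.5310, 3.4812)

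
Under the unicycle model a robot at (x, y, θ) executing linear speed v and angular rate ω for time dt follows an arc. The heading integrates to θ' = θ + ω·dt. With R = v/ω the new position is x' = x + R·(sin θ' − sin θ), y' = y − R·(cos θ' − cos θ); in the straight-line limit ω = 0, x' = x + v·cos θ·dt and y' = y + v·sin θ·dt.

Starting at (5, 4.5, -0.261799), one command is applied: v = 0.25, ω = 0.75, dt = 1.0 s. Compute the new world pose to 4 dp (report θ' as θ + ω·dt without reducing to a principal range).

θ' = -0.2618 + 0.75·1.0 = 0.4882
R = v/ω = 0.25/0.75 = 0.3333
x' = 5 + 0.3333·(sin 0.4882 − sin -0.2618) = 5.2426
y' = 4.5 − 0.3333·(cos 0.4882 − cos -0.2618) = 4.5276

(5.2426, 4.5276, 0.4882)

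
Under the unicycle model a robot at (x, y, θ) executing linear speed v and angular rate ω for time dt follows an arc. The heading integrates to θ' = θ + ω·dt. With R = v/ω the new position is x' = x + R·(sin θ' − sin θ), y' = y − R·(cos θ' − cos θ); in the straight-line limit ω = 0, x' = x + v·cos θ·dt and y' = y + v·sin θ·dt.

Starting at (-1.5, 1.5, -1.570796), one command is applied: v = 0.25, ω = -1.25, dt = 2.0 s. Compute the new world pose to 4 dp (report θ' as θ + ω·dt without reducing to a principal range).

(-1.8602, 1.3803, -4.0708)

θ' = -1.5708 + -1.25·2.0 = -4.0708
R = v/ω = 0.25/-1.25 = -0.2000
x' = -1.5 + -0.2000·(sin -4.0708 − sin -1.5708) = -1.8602
y' = 1.5 − -0.2000·(cos -4.0708 − cos -1.5708) = 1.3803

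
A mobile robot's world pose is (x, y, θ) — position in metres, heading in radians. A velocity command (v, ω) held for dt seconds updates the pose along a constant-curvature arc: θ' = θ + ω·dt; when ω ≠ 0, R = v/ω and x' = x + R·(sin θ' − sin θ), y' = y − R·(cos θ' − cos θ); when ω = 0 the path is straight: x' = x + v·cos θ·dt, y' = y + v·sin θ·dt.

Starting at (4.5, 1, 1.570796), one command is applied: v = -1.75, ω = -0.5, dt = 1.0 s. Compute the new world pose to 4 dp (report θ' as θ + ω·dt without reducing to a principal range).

(4.0715, -0.6780, 1.0708)

θ' = 1.5708 + -0.5·1.0 = 1.0708
R = v/ω = -1.75/-0.5 = 3.5000
x' = 4.5 + 3.5000·(sin 1.0708 − sin 1.5708) = 4.0715
y' = 1 − 3.5000·(cos 1.0708 − cos 1.5708) = -0.6780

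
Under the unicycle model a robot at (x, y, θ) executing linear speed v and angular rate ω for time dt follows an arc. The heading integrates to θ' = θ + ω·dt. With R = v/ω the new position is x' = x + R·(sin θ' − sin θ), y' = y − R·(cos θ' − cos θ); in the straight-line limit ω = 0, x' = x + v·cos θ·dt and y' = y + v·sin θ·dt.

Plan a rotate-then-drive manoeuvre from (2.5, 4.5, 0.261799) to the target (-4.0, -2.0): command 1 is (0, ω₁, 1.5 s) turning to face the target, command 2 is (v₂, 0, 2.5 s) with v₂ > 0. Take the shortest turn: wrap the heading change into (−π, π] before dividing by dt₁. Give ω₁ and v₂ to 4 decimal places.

heading to target = atan2(-2−4.5, -4−2.5) = -2.3562
Δθ = wrap(-2.3562 − 0.2618) = -2.6180; ω₁ = Δθ/dt₁ = -1.7453
distance = √((-4−2.5)² + (-2−4.5)²) = 9.1924; v₂ = distance/dt₂ = 3.6770

ω₁ = -1.7453, v₂ = 3.6770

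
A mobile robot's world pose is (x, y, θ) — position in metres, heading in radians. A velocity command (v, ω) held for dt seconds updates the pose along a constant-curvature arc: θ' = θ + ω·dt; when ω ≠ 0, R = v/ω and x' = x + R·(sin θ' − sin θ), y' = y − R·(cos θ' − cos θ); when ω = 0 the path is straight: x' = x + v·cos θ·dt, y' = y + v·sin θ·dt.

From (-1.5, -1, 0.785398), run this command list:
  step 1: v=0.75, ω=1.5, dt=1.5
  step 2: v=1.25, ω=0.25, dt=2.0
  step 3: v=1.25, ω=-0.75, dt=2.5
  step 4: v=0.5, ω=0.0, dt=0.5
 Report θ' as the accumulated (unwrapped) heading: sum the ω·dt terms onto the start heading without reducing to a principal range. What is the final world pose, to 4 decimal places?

(-6.5709, 1.1351, 1.6604)

step 1: θ'=3.0354 (R=0.5000) → pose (-1.8006, -0.1493, 3.0354)
step 2: θ'=3.5354 (R=5.0000) → pose (-4.2491, -0.5038, 3.5354)
step 3: θ'=1.6604 (R=-1.6667) → pose (-6.5485, 0.8861, 1.6604)
step 4: θ'=1.6604 (straight) → pose (-6.5709, 1.1351, 1.6604)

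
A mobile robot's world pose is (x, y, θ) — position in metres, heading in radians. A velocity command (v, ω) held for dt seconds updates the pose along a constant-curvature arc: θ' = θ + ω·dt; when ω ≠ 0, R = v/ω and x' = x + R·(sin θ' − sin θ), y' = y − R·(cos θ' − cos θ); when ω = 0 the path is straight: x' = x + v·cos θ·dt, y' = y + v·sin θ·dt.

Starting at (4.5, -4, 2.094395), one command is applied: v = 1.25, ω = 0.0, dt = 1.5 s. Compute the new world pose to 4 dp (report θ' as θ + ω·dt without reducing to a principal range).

(3.5625, -2.3762, 2.0944)

θ' = 2.0944 + 0.0·1.5 = 2.0944
ω = 0 → straight: x' = 4.5 + 1.25·cos(2.0944)·1.5 = 3.5625
y' = -4 + 1.25·sin(2.0944)·1.5 = -2.3762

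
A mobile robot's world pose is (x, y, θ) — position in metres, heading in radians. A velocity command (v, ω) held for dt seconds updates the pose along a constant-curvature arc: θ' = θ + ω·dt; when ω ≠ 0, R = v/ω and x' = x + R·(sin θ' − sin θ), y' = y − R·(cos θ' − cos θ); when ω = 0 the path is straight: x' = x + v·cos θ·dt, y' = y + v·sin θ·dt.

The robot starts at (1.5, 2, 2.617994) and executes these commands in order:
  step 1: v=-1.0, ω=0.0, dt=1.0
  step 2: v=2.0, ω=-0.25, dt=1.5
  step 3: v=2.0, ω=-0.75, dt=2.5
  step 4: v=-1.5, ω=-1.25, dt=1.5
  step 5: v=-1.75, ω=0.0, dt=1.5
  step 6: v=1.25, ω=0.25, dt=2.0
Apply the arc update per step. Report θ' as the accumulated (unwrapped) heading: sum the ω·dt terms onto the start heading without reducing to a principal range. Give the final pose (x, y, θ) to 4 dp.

step 1: θ'=2.6180 (straight) → pose (2.3660, 1.5000, 2.6180)
step 2: θ'=2.2430 (R=-8.0000) → pose (0.1064, 3.4465, 2.2430)
step 3: θ'=0.3680 (R=-2.6667) → pose (1.2336, 7.5952, 0.3680)
step 4: θ'=-1.5070 (R=1.2000) → pose (-0.3956, 8.6384, -1.5070)
step 5: θ'=-1.5070 (straight) → pose (-0.5630, 11.2581, -1.5070)
step 6: θ'=-1.0070 (R=5.0000) → pose (0.2007, 8.9048, -1.0070)

(0.2007, 8.9048, -1.0070)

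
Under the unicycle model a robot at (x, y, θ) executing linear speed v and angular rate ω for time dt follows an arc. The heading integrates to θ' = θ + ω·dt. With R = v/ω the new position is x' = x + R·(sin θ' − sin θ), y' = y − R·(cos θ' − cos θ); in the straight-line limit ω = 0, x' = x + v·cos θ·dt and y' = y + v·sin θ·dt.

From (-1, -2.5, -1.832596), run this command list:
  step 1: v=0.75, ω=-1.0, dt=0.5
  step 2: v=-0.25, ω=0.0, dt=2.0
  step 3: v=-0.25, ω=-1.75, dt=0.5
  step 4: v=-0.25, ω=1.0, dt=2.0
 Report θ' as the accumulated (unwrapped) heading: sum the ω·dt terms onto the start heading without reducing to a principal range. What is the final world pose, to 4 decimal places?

step 1: θ'=-2.3326 (R=-0.7500) → pose (-1.1817, -2.8236, -2.3326)
step 2: θ'=-2.3326 (straight) → pose (-0.8366, -2.4618, -2.3326)
step 3: θ'=-3.2076 (R=0.1429) → pose (-0.7238, -2.4178, -3.2076)
step 4: θ'=-1.2076 (R=-0.2500) → pose (-0.4737, -2.0795, -1.2076)

(-0.4737, -2.0795, -1.2076)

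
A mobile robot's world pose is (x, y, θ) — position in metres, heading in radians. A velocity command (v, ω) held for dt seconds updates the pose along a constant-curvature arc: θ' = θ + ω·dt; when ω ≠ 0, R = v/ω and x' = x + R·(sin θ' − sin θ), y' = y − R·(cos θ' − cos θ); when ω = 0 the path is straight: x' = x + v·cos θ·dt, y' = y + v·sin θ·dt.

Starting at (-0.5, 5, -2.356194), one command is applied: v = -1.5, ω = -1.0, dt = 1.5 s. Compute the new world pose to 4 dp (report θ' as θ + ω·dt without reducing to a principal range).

(1.5436, 5.0724, -3.8562)

θ' = -2.3562 + -1.0·1.5 = -3.8562
R = v/ω = -1.5/-1.0 = 1.5000
x' = -0.5 + 1.5000·(sin -3.8562 − sin -2.3562) = 1.5436
y' = 5 − 1.5000·(cos -3.8562 − cos -2.3562) = 5.0724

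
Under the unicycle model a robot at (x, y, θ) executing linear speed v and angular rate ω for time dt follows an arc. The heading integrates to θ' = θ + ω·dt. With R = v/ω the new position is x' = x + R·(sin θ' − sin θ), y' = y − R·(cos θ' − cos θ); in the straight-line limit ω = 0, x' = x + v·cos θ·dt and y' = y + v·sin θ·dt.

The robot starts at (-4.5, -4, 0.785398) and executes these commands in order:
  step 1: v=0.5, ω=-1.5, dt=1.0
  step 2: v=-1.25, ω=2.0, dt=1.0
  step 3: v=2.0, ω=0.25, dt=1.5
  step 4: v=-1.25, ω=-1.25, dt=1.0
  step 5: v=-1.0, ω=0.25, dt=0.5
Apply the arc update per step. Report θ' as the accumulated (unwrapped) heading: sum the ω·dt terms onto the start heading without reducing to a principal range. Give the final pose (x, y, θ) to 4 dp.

(-5.8055, -2.5459, 0.5354)

step 1: θ'=-0.7146 (R=-0.3333) → pose (-4.0459, -3.9839, -0.7146)
step 2: θ'=1.2854 (R=-0.6250) → pose (-5.0552, -4.2801, 1.2854)
step 3: θ'=1.6604 (R=8.0000) → pose (-4.7636, -1.3119, 1.6604)
step 4: θ'=0.4104 (R=1.0000) → pose (-5.3607, -2.3183, 0.4104)
step 5: θ'=0.5354 (R=-4.0000) → pose (-5.8055, -2.5459, 0.5354)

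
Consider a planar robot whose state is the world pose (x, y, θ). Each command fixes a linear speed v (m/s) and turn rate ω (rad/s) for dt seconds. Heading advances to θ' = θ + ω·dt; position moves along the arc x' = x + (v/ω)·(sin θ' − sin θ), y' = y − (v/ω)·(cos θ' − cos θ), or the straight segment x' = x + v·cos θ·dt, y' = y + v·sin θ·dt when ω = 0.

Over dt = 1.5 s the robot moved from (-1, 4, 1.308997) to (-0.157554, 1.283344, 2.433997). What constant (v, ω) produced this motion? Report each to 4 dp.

v = -2.0000, ω = 0.7500

Δθ = 2.433997 − 1.308997 = 1.125000
ω = Δθ/dt = 1.125000/1.5 = 0.7500
R = −Δy/(cos θ' − cos θ) = -2.6667
v = R·ω = -2.6667·0.7500 = -2.0000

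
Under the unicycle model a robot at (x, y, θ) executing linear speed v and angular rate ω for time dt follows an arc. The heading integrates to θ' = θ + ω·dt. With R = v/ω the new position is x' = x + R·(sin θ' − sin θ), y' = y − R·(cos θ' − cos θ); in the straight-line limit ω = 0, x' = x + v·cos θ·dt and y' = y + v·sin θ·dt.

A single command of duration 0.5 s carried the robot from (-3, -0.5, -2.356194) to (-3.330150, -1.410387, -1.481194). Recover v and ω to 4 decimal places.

Δθ = -1.481194 − -2.356194 = 0.875000
ω = Δθ/dt = 0.875000/0.5 = 1.7500
R = −Δy/(cos θ' − cos θ) = 1.1429
v = R·ω = 1.1429·1.7500 = 2.0000

v = 2.0000, ω = 1.7500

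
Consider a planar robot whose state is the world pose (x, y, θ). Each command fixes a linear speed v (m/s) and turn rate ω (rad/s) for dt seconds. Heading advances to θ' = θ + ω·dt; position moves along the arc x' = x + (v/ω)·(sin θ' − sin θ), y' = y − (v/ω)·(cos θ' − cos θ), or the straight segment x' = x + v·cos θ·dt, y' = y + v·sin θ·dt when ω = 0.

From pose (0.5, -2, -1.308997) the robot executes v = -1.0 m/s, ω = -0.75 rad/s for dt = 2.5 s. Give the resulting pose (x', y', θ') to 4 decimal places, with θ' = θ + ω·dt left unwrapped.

θ' = -1.3090 + -0.75·2.5 = -3.1840
R = v/ω = -1.0/-0.75 = 1.3333
x' = 0.5 + 1.3333·(sin -3.1840 − sin -1.3090) = 1.8444
y' = -2 − 1.3333·(cos -3.1840 − cos -1.3090) = -0.3228

(1.8444, -0.3228, -3.1840)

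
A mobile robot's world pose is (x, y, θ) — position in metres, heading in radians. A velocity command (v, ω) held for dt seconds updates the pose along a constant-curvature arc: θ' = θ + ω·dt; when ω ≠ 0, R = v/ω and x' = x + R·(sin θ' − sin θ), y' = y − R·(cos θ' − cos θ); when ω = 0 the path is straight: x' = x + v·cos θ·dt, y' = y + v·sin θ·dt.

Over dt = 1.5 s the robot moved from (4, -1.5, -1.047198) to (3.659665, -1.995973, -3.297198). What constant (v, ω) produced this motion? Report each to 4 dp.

v = 0.5000, ω = -1.5000

Δθ = -3.297198 − -1.047198 = -2.250000
ω = Δθ/dt = -2.250000/1.5 = -1.5000
R = −Δy/(cos θ' − cos θ) = -0.3333
v = R·ω = -0.3333·-1.5000 = 0.5000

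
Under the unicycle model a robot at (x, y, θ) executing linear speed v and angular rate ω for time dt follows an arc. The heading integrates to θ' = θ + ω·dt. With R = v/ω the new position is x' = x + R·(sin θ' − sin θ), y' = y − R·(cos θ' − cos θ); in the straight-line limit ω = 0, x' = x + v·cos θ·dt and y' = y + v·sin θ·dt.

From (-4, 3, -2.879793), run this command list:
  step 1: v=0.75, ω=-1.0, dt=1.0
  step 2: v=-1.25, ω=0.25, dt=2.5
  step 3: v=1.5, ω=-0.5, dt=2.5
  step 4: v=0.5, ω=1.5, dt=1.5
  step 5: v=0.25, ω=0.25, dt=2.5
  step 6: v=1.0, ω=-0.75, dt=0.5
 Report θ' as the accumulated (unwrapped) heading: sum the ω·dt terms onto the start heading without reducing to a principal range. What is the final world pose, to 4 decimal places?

(-5.4246, 3.3495, -2.0048)

step 1: θ'=-3.8798 (R=-0.7500) → pose (-4.6988, 3.1697, -3.8798)
step 2: θ'=-3.2548 (R=-5.0000) → pose (-1.8988, 1.9001, -3.2548)
step 3: θ'=-4.5048 (R=-3.0000) → pose (-4.4955, 4.2626, -4.5048)
step 4: θ'=-2.2548 (R=0.3333) → pose (-5.0801, 4.4045, -2.2548)
step 5: θ'=-1.6298 (R=1.0000) → pose (-5.3033, 3.8316, -1.6298)
step 6: θ'=-2.0048 (R=-1.3333) → pose (-5.4246, 3.3495, -2.0048)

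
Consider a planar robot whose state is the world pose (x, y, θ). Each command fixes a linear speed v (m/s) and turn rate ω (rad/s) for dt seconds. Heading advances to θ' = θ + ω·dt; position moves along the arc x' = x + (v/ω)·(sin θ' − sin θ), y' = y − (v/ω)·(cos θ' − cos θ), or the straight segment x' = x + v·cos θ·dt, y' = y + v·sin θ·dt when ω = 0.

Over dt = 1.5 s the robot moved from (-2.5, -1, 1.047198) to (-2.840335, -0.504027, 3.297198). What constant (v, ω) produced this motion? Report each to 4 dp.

v = 0.5000, ω = 1.5000

Δθ = 3.297198 − 1.047198 = 2.250000
ω = Δθ/dt = 2.250000/1.5 = 1.5000
R = −Δy/(cos θ' − cos θ) = 0.3333
v = R·ω = 0.3333·1.5000 = 0.5000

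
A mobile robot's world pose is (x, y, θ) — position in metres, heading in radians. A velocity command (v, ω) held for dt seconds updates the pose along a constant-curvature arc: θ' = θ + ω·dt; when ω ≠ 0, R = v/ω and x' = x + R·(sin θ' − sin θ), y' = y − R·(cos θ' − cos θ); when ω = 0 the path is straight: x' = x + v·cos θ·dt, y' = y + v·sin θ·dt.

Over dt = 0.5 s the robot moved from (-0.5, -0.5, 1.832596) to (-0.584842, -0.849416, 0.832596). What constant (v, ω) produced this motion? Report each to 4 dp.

Δθ = 0.832596 − 1.832596 = -1.000000
ω = Δθ/dt = -1.000000/0.5 = -2.0000
R = −Δy/(cos θ' − cos θ) = 0.3750
v = R·ω = 0.3750·-2.0000 = -0.7500

v = -0.7500, ω = -2.0000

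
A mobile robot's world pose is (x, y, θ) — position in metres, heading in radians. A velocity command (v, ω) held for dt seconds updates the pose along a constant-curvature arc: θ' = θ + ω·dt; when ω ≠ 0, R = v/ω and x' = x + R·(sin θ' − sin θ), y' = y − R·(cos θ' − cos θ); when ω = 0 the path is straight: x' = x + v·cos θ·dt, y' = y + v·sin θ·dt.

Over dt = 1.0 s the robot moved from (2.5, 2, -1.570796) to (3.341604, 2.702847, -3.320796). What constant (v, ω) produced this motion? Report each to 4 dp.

v = -1.2500, ω = -1.7500

Δθ = -3.320796 − -1.570796 = -1.750000
ω = Δθ/dt = -1.750000/1.0 = -1.7500
R = Δx/(sin θ' − sin θ) = 0.7143
v = R·ω = 0.7143·-1.7500 = -1.2500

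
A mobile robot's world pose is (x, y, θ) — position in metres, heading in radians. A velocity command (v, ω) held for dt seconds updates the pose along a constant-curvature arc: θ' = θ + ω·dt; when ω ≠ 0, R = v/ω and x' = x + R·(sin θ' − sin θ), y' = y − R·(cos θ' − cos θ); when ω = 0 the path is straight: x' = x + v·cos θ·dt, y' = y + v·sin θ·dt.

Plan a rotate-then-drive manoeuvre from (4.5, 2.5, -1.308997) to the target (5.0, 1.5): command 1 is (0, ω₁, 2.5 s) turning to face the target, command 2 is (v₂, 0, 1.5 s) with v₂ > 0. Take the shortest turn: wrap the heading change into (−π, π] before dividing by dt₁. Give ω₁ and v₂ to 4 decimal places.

ω₁ = 0.0807, v₂ = 0.7454

heading to target = atan2(1.5−2.5, 5−4.5) = -1.1071
Δθ = wrap(-1.1071 − -1.3090) = 0.2018; ω₁ = Δθ/dt₁ = 0.0807
distance = √((5−4.5)² + (1.5−2.5)²) = 1.1180; v₂ = distance/dt₂ = 0.7454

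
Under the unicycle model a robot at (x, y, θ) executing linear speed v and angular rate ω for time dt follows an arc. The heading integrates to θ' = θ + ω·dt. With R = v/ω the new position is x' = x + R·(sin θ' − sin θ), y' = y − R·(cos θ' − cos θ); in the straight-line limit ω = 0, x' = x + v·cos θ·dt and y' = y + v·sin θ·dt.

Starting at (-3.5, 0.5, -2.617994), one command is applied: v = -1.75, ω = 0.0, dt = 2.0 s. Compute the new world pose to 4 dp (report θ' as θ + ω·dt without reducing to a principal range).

θ' = -2.6180 + 0.0·2.0 = -2.6180
ω = 0 → straight: x' = -3.5 + -1.75·cos(-2.6180)·2.0 = -0.4689
y' = 0.5 + -1.75·sin(-2.6180)·2.0 = 2.2500

(-0.4689, 2.2500, -2.6180)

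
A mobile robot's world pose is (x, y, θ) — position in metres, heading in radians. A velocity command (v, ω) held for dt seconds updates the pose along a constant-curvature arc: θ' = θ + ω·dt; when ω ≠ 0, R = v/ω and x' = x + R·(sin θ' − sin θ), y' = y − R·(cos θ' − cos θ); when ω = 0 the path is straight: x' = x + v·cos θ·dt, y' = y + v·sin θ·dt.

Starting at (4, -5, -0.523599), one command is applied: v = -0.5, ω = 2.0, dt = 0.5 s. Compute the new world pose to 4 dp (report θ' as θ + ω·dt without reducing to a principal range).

θ' = -0.5236 + 2.0·0.5 = 0.4764
R = v/ω = -0.5/2.0 = -0.2500
x' = 4 + -0.2500·(sin 0.4764 − sin -0.5236) = 3.7604
y' = -5 − -0.2500·(cos 0.4764 − cos -0.5236) = -4.9943

(3.7604, -4.9943, 0.4764)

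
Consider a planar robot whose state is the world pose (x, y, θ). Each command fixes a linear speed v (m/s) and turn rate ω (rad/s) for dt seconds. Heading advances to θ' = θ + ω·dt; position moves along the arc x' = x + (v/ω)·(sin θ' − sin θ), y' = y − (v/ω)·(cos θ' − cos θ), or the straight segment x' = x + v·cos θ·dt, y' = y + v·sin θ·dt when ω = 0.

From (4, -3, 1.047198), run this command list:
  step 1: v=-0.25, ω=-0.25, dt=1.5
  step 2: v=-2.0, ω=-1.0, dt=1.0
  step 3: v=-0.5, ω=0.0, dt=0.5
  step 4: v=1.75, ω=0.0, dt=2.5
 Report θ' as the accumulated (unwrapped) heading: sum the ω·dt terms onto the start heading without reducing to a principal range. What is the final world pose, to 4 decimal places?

step 1: θ'=0.6722 (R=1.0000) → pose (3.7567, -3.2825, 0.6722)
step 2: θ'=-0.3278 (R=2.0000) → pose (1.8673, -3.6111, -0.3278)
step 3: θ'=-0.3278 (straight) → pose (1.6307, -3.5306, -0.3278)
step 4: θ'=-0.3278 (straight) → pose (5.7727, -4.9391, -0.3278)

(5.7727, -4.9391, -0.3278)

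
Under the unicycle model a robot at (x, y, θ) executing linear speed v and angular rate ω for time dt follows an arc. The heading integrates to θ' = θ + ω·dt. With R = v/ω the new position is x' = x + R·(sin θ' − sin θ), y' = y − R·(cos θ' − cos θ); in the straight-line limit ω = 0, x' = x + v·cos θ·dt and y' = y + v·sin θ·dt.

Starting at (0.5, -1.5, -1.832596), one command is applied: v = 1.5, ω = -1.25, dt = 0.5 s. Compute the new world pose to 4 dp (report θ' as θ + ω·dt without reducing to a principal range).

θ' = -1.8326 + -1.25·0.5 = -2.4576
R = v/ω = 1.5/-1.25 = -1.2000
x' = 0.5 + -1.2000·(sin -2.4576 − sin -1.8326) = 0.0992
y' = -1.5 − -1.2000·(cos -2.4576 − cos -1.8326) = -2.1195

(0.0992, -2.1195, -2.4576)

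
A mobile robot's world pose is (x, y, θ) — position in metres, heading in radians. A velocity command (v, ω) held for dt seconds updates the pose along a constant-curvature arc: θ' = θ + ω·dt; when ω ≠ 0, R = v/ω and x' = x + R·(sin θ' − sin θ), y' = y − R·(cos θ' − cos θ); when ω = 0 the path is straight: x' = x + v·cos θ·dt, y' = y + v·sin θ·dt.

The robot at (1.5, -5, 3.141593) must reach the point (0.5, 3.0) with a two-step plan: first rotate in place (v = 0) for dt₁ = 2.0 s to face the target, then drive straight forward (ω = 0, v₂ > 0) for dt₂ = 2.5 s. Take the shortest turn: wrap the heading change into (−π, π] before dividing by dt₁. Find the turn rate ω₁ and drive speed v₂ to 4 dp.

heading to target = atan2(3−-5, 0.5−1.5) = 1.6952
Δθ = wrap(1.6952 − 3.1416) = -1.4464; ω₁ = Δθ/dt₁ = -0.7232
distance = √((0.5−1.5)² + (3−-5)²) = 8.0623; v₂ = distance/dt₂ = 3.2249

ω₁ = -0.7232, v₂ = 3.2249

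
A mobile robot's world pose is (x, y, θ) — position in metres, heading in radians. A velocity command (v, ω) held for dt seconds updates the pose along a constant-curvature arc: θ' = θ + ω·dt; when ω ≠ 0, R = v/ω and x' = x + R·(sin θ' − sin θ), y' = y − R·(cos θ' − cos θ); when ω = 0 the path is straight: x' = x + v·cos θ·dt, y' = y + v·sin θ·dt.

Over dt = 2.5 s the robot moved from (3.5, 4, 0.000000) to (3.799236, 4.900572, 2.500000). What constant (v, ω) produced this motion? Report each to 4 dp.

Δθ = 2.500000 − 0.000000 = 2.500000
ω = Δθ/dt = 2.500000/2.5 = 1.0000
R = −Δy/(cos θ' − cos θ) = 0.5000
v = R·ω = 0.5000·1.0000 = 0.5000

v = 0.5000, ω = 1.0000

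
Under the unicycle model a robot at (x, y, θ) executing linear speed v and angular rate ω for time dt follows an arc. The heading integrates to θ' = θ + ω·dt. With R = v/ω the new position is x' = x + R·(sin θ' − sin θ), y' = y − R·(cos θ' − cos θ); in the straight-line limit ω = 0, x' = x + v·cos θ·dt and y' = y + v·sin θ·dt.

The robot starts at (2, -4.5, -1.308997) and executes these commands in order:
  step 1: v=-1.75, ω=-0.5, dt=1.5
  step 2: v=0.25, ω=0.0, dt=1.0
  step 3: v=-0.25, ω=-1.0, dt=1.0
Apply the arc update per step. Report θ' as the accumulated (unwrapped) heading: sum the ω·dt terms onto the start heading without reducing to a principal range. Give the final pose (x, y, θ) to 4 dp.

step 1: θ'=-2.0590 (R=3.5000) → pose (2.2896, -1.9525, -2.0590)
step 2: θ'=-2.0590 (straight) → pose (2.1724, -2.1733, -2.0590)
step 3: θ'=-3.0590 (R=0.2500) → pose (2.3725, -2.0414, -3.0590)

(2.3725, -2.0414, -3.0590)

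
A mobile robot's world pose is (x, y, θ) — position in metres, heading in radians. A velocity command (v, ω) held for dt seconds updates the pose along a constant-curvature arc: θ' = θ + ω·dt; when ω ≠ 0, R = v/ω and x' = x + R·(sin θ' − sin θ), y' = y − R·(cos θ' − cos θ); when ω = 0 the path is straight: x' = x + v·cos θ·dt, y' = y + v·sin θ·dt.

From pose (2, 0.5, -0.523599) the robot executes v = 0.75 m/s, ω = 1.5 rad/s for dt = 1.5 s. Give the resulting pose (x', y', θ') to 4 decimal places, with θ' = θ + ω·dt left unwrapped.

(2.7440, 1.0105, 1.7264)

θ' = -0.5236 + 1.5·1.5 = 1.7264
R = v/ω = 0.75/1.5 = 0.5000
x' = 2 + 0.5000·(sin 1.7264 − sin -0.5236) = 2.7440
y' = 0.5 − 0.5000·(cos 1.7264 − cos -0.5236) = 1.0105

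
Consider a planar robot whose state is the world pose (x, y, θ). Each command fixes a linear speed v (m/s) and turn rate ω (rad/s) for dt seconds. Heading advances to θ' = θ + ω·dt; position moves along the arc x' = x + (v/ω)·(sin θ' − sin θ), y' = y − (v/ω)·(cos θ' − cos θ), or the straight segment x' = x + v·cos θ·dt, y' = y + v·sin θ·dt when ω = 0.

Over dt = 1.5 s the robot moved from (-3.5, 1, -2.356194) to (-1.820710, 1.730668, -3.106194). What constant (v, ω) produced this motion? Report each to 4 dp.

v = -1.2500, ω = -0.5000

Δθ = -3.106194 − -2.356194 = -0.750000
ω = Δθ/dt = -0.750000/1.5 = -0.5000
R = Δx/(sin θ' − sin θ) = 2.5000
v = R·ω = 2.5000·-0.5000 = -1.2500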